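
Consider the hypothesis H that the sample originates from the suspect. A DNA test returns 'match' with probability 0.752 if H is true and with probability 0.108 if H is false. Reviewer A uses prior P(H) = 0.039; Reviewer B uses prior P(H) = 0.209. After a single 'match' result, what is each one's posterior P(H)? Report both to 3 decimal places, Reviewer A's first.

Reviewer A: 0.220; Reviewer B: 0.648

P('+'|H) = 0.752, P('+'|¬H) = 0.108.
Reviewer A: numerator 0.752·0.039 = 0.029328; evidence = 0.029328+0.108·0.961 = 0.13312; posterior = 0.220.
Reviewer B: numerator 0.752·0.209 = 0.15717; evidence = 0.15717+0.108·0.791 = 0.24260; posterior = 0.648.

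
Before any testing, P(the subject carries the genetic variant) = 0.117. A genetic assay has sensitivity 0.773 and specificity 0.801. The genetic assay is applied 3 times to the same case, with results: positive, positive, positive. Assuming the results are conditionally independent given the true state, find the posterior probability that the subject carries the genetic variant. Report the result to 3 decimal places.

Posterior P(H) ≈ 0.886

Let H be the event that the subject carries the genetic variant; start with P(H) = 0.117. P('positive'|H) = 0.773, P('positive'|¬H) = 0.199.
Update on result 1 ('positive'): P(H) ← 0.773·0.1170 / (0.773·0.1170 + 0.199·0.8830) = 0.090441/0.26616 = 0.3398.
Update on result 2 ('positive'): P(H) ← 0.773·0.3398 / (0.773·0.3398 + 0.199·0.6602) = 0.26267/0.39405 = 0.6666.
Update on result 3 ('positive'): P(H) ← 0.773·0.6666 / (0.773·0.6666 + 0.199·0.3334) = 0.51527/0.58162 = 0.8859.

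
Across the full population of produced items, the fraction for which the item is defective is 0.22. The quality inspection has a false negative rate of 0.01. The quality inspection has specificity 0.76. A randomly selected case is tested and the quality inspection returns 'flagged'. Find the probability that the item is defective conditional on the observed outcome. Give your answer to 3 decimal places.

Let H be the event that the item is defective. P(H) = 0.22, so P(¬H) = 0.78. With E the 'flagged' result, P(E|H) = 0.99 and P(E|¬H) = 0.24.
P(E) = 0.99·0.22 + 0.24·0.78 = 0.21780 + 0.18720 = 0.40500.
By Bayes' theorem, P(H|E) = 0.21780 / 0.40500 = 0.538.

P(H | E) ≈ 0.538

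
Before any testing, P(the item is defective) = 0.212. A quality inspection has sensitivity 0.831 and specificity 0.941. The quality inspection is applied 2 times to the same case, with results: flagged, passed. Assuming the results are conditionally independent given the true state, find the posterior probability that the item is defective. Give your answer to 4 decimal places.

Posterior P(H) ≈ 0.4050

Let H be the event that the item is defective; start with P(H) = 0.212. P('flagged'|H) = 0.831, P('flagged'|¬H) = 0.059.
Update on result 1 ('flagged'): P(H) ← 0.831·0.2120 / (0.831·0.2120 + 0.059·0.7880) = 0.17617/0.22266 = 0.7912.
Update on result 2 ('passed'): P(H) ← 0.169·0.7912 / (0.169·0.7912 + 0.941·0.2088) = 0.13371/0.33019 = 0.4050.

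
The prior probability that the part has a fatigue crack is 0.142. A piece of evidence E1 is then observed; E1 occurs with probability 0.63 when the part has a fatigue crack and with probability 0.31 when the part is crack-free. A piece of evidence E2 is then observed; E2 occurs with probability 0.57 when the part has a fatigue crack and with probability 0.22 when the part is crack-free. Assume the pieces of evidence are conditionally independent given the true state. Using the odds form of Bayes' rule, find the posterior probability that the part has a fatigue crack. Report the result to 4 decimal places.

Posterior probability ≈ 0.4656

Prior odds = 0.142/(1−0.142) = 0.16550. In log-odds, ln(0.16550) = -1.7988.
Add log likelihood ratios: ln(2.0323) + ln(2.5909) = 1.6612.
Posterior log-odds = -0.13762, so posterior odds = exp(-0.13762) = 0.87143. Converting, P(H|E) = 0.87143/1.8714 = 0.4656.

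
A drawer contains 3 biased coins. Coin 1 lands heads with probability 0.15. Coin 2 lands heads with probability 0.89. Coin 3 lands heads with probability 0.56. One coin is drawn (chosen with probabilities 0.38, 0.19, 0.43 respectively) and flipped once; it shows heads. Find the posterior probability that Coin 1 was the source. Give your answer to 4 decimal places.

Tabulate prior·likelihood by source: [1] prior 0.38, lik 0.15, product 0.05700; [2] prior 0.19, lik 0.89, product 0.1691; [3] prior 0.43, lik 0.56, product 0.2408.
Normalizing constant = 0.46690; the posterior for Coin 1 is its product over the sum, 0.05700/0.46690 = 0.1221.

Posterior probability ≈ 0.1221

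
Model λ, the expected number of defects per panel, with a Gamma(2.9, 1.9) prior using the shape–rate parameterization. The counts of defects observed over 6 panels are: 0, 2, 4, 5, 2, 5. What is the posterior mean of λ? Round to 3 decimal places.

Posterior mean ≈ 2.646

The Poisson likelihood adds the total count to the shape and the number of exposure periods to the rate. Here ∑xᵢ = 18 and n = 6, so shape 2.9→20.9 and rate 1.9→7.9.
Posterior mean = shape/rate = 20.9/7.9 = 2.646.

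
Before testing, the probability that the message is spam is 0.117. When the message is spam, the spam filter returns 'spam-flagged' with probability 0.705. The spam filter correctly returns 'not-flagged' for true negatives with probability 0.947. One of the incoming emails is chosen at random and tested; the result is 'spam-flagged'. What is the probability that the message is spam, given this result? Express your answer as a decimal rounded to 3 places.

P(H | E) ≈ 0.638

Let H be the event that the message is spam. P(H) = 0.117, so P(¬H) = 0.883. With E the 'spam-flagged' result, P(E|H) = 0.705 and P(E|¬H) = 0.053.
P(E) = 0.705·0.117 + 0.053·0.883 = 0.082485 + 0.046799 = 0.12928.
By Bayes' theorem, P(H|E) = 0.082485 / 0.12928 = 0.638.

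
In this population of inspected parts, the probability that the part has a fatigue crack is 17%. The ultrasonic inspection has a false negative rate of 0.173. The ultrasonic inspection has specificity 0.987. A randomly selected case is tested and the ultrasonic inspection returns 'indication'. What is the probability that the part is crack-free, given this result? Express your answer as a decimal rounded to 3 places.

P(¬H | E) ≈ 0.071

Let H be the event that the part has a fatigue crack. P(H) = 0.17, so P(¬H) = 0.83. With E the 'indication' result, P(E|H) = 0.827 and P(E|¬H) = 0.013.
P(E) = 0.827·0.17 + 0.013·0.83 = 0.14059 + 0.010790 = 0.15138.
By Bayes' theorem, P(H|E) = 0.14059 / 0.15138 = 0.929. Hence P(¬H|E) = 1 − 0.929 = 0.071.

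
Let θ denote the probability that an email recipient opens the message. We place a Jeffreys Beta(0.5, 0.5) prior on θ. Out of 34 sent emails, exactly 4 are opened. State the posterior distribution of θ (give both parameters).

Posterior: Beta(4.5, 30.5)

Observing 4 successes and 30 failures updates Beta(0.5, 0.5) by adding the success and failure counts to the two shape parameters: α = 0.5+4 = 4.5, β = 0.5+30 = 30.5.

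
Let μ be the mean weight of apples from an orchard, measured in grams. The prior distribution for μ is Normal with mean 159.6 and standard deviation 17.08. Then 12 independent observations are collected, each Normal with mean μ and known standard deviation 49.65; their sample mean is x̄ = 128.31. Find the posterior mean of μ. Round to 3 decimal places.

With known σ, the Normal prior is conjugate. Weight on the data is w = (n/σ²)/(n/σ² + 1/τ₀²) = 0.00486791/(0.00486791+0.00342787) = 0.58679.
Posterior mean = w·x̄ + (1−w)·μ₀ = 0.58679·128.31 + 0.41321·159.6 = 141.239.

Posterior mean ≈ 141.239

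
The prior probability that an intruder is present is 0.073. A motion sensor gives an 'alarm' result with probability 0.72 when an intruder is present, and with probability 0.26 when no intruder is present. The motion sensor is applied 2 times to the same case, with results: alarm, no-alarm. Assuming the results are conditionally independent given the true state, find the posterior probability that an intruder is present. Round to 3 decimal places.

Posterior P(H) ≈ 0.076

Let H be the event that an intruder is present; start with P(H) = 0.073. P('alarm'|H) = 0.72, P('alarm'|¬H) = 0.26.
Update on result 1 ('alarm'): P(H) ← 0.72·0.0730 / (0.72·0.0730 + 0.26·0.9270) = 0.052560/0.29358 = 0.1790.
Update on result 2 ('no-alarm'): P(H) ← 0.28·0.1790 / (0.28·0.1790 + 0.74·0.8210) = 0.050129/0.65765 = 0.0762.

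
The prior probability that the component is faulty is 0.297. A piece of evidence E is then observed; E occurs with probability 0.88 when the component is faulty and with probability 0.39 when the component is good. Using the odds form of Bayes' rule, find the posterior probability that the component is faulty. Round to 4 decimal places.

Posterior probability ≈ 0.4880

Prior odds = 0.297/(1−0.297) = 0.42248. In log-odds, ln(0.42248) = -0.86162.
Add log likelihood ratio: ln(2.2564) = 0.81378.
Posterior log-odds = -0.047850, so posterior odds = exp(-0.047850) = 0.95328. Converting, P(H|E) = 0.95328/1.9533 = 0.4880.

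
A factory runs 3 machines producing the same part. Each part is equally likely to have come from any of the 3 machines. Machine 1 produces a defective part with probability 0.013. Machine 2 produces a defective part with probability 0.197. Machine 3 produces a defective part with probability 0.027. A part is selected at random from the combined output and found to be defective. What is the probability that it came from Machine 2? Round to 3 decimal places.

Posterior probability ≈ 0.831

P(defective|M1) = 0.013; P(defective|M2) = 0.197; P(defective|M3) = 0.027.
Prior × likelihood for each source: 0.333333·0.013=0.004333, 0.333333·0.197=0.06567, 0.333333·0.027=0.009000. Summing gives P(defective) = 0.079000.
P(Machine 2 | defective) = 0.06567 / 0.079000 = 0.831.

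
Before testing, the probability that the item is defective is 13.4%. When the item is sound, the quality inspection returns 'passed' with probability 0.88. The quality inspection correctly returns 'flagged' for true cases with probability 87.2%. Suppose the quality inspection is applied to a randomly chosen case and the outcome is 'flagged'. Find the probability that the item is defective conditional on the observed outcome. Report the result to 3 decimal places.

P(H | E) ≈ 0.529

Write H for 'the item is defective'. Prior odds H:¬H = 0.134/0.866 = 0.15473. For the 'flagged' outcome, the likelihood ratio is 0.872/0.12 = 7.2667.
Posterior odds = 0.15473 × 7.2667 = 1.1244, so P(H|E) = 1.1244/(1+1.1244) = 0.529.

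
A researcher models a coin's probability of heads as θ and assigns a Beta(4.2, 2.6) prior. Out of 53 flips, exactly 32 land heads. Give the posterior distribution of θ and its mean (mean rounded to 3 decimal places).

The binomial likelihood is conjugate to the Beta prior: with 32 successes and 21 failures, the posterior is Beta(4.2+32, 2.6+21) = Beta(36.2, 23.6).
E[θ | data] = 36.2/(36.2+23.6) = 0.605.

Posterior: Beta(36.2, 23.6); mean ≈ 0.605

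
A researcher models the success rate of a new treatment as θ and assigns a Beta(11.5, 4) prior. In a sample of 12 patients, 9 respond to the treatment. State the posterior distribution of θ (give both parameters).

Observing 9 successes and 3 failures updates Beta(11.5, 4) by adding the success and failure counts to the two shape parameters: α = 11.5+9 = 20.5, β = 4+3 = 7.

Posterior: Beta(20.5, 7)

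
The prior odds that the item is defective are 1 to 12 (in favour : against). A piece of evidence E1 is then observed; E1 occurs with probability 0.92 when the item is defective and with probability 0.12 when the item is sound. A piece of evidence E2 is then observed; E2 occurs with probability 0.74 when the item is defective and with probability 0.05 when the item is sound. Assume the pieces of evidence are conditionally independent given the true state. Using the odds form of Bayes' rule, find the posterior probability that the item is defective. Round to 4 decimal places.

Posterior probability ≈ 0.9044

Prior odds = 1/12 = 0.083333.
Likelihood ratio for E1 = 0.92/0.12 = 7.6667.
Likelihood ratio for E2 = 0.74/0.05 = 14.800.
Posterior odds = prior odds × LR₁ × LR₂ = 9.4556.
Posterior probability = odds/(1+odds) = 9.4556/10.456 = 0.9044.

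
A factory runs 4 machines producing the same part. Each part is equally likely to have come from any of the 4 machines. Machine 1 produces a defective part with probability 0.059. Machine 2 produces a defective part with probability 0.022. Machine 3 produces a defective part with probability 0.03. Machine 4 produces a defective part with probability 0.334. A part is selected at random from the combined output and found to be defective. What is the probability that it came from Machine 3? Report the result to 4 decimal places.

P(defective|M1) = 0.059; P(defective|M2) = 0.022; P(defective|M3) = 0.03; P(defective|M4) = 0.334.
Prior × likelihood for each source: 0.25·0.059=0.01475, 0.25·0.022=0.005500, 0.25·0.03=0.007500, 0.25·0.334=0.08350. Summing gives P(defective) = 0.11125.
P(Machine 3 | defective) = 0.007500 / 0.11125 = 0.0674.

Posterior probability ≈ 0.0674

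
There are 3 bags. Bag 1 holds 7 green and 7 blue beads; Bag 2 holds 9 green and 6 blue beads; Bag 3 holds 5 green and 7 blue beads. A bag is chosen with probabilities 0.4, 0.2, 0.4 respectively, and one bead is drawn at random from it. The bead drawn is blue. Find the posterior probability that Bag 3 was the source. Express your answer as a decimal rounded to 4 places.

Posterior probability ≈ 0.4545

Tabulate prior·likelihood by source: [1] prior 0.4, lik 0.5, product 0.2000; [2] prior 0.2, lik 0.4, product 0.08000; [3] prior 0.4, lik 0.5833, product 0.2333.
Normalizing constant = 0.51333; the posterior for Bag 3 is its product over the sum, 0.2333/0.51333 = 0.4545.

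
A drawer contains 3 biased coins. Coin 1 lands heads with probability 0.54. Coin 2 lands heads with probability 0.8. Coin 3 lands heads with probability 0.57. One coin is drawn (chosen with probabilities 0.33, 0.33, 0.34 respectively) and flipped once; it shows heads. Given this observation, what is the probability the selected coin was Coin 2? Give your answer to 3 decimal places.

Posterior probability ≈ 0.415

Tabulate prior·likelihood by source: [1] prior 0.33, lik 0.54, product 0.1782; [2] prior 0.33, lik 0.8, product 0.2640; [3] prior 0.34, lik 0.57, product 0.1938.
Normalizing constant = 0.63600; the posterior for Coin 2 is its product over the sum, 0.2640/0.63600 = 0.415.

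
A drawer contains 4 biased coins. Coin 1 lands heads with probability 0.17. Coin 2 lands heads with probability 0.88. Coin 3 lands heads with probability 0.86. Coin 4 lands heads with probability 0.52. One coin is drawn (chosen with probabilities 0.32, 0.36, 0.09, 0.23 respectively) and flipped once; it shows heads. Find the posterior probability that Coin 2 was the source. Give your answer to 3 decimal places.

Tabulate prior·likelihood by source: [1] prior 0.32, lik 0.17, product 0.05440; [2] prior 0.36, lik 0.88, product 0.3168; [3] prior 0.09, lik 0.86, product 0.07740; [4] prior 0.23, lik 0.52, product 0.1196.
Normalizing constant = 0.56820; the posterior for Coin 2 is its product over the sum, 0.3168/0.56820 = 0.558.

Posterior probability ≈ 0.558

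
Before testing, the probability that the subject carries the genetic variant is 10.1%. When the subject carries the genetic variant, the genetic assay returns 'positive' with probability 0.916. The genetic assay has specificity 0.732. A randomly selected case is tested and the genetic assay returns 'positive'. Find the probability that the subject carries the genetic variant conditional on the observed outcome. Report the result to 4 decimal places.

P(H | E) ≈ 0.2775

Let H be the event that the subject carries the genetic variant. P(H) = 0.101, so P(¬H) = 0.899. With E the 'positive' result, P(E|H) = 0.916 and P(E|¬H) = 0.268.
P(E) = 0.916·0.101 + 0.268·0.899 = 0.092516 + 0.24093 = 0.33345.
By Bayes' theorem, P(H|E) = 0.092516 / 0.33345 = 0.2775.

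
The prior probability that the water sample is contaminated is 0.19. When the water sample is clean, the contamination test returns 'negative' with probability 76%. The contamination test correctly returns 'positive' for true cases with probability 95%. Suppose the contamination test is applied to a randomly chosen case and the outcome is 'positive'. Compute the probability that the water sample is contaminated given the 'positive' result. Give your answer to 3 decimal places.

Write H for 'the water sample is contaminated'. Prior odds H:¬H = 0.19/0.81 = 0.23457. For the 'positive' outcome, the likelihood ratio is 0.95/0.24 = 3.9583.
Posterior odds = 0.23457 × 3.9583 = 0.92850, so P(H|E) = 0.92850/(1+0.92850) = 0.481.

P(H | E) ≈ 0.481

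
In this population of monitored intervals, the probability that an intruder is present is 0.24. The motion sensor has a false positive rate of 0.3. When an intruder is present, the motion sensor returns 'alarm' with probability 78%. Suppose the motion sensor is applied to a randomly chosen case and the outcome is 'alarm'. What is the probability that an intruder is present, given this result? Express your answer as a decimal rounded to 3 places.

P(H | E) ≈ 0.451

Write H for 'an intruder is present'. Prior odds H:¬H = 0.24/0.76 = 0.31579. For the 'alarm' outcome, the likelihood ratio is 0.78/0.3 = 2.6000.
Posterior odds = 0.31579 × 2.6000 = 0.82105, so P(H|E) = 0.82105/(1+0.82105) = 0.451.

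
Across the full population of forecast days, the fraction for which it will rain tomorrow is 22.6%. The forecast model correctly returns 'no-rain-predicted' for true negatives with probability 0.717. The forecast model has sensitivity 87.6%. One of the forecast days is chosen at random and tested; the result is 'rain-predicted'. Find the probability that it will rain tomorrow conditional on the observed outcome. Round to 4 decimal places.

Let H be the event that it will rain tomorrow. P(H) = 0.226, so P(¬H) = 0.774. With E the 'rain-predicted' result, P(E|H) = 0.876 and P(E|¬H) = 0.283.
P(E) = 0.876·0.226 + 0.283·0.774 = 0.19798 + 0.21904 = 0.41702.
By Bayes' theorem, P(H|E) = 0.19798 / 0.41702 = 0.4747.

P(H | E) ≈ 0.4747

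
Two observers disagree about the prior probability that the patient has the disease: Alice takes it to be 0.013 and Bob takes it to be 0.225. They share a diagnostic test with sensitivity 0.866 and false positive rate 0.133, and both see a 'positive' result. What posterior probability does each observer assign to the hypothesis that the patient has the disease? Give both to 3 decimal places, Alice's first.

The likelihood ratio for a 'positive' result is 0.866/0.133 = 6.5113.
Alice: prior odds 0.013/0.987 = 0.013171; posterior odds 0.085762; posterior probability 0.079.
Bob: prior odds 0.225/0.775 = 0.29032; posterior odds 1.8904; posterior probability 0.654.

Alice: 0.079; Bob: 0.654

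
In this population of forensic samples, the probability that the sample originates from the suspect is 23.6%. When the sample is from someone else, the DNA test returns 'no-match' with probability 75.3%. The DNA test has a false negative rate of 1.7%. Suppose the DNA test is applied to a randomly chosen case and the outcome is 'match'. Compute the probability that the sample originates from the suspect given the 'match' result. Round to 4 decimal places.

Let H be the event that the sample originates from the suspect. P(H) = 0.236, so P(¬H) = 0.764. With E the 'match' result, P(E|H) = 0.983 and P(E|¬H) = 0.247.
P(E) = 0.983·0.236 + 0.247·0.764 = 0.23199 + 0.18871 = 0.42070.
By Bayes' theorem, P(H|E) = 0.23199 / 0.42070 = 0.5514.

P(H | E) ≈ 0.5514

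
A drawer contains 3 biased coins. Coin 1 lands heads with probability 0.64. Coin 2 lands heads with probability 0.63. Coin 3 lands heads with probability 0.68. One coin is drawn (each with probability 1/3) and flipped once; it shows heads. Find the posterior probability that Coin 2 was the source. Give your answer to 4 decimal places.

Tabulate prior·likelihood by source: [1] prior 0.333333, lik 0.64, product 0.2133; [2] prior 0.333333, lik 0.63, product 0.2100; [3] prior 0.333333, lik 0.68, product 0.2267.
Normalizing constant = 0.65000; the posterior for Coin 2 is its product over the sum, 0.2100/0.65000 = 0.3231.

Posterior probability ≈ 0.3231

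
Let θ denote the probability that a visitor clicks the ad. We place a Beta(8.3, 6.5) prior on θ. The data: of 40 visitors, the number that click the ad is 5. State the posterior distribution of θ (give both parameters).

Posterior: Beta(13.3, 41.5)

Observing 5 successes and 35 failures updates Beta(8.3, 6.5) by adding the success and failure counts to the two shape parameters: α = 8.3+5 = 13.3, β = 6.5+35 = 41.5.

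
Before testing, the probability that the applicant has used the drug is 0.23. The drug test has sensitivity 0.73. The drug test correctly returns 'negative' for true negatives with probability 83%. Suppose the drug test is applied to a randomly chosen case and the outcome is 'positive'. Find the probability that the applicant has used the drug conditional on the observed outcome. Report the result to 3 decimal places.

Let H be the event that the applicant has used the drug. P(H) = 0.23, so P(¬H) = 0.77. With E the 'positive' result, P(E|H) = 0.73 and P(E|¬H) = 0.17.
P(E) = 0.73·0.23 + 0.17·0.77 = 0.16790 + 0.13090 = 0.29880.
By Bayes' theorem, P(H|E) = 0.16790 / 0.29880 = 0.562.

P(H | E) ≈ 0.562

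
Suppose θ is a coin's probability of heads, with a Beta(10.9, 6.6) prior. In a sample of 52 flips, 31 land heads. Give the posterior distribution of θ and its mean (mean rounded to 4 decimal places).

The binomial likelihood is conjugate to the Beta prior: with 31 successes and 21 failures, the posterior is Beta(10.9+31, 6.6+21) = Beta(41.9, 27.6).
Posterior mean = α/(α+β) = 41.9/69.5 = 0.6029.

Posterior: Beta(41.9, 27.6); mean ≈ 0.6029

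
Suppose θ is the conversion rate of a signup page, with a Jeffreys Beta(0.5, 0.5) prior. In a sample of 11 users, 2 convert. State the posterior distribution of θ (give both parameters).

The binomial likelihood is conjugate to the Beta prior: with 2 successes and 9 failures, the posterior is Beta(0.5+2, 0.5+9) = Beta(2.5, 9.5).

Posterior: Beta(2.5, 9.5)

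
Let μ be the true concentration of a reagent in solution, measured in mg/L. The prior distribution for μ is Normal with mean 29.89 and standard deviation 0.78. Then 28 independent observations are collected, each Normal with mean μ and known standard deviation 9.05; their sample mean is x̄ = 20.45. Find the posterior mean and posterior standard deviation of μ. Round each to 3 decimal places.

Prior precision 1/τ₀² = 1/0.78² = 1.64366; data precision n/σ² = 28/9.05² = 0.341870.
Posterior precision = 1.64366 + 0.341870 = 1.98553, giving posterior SD = 1/√1.98553 = 0.710.
Posterior mean = (1.64366·29.89 + 0.341870·20.45) / 1.98553 = 28.265.

Posterior mean ≈ 28.265; posterior SD ≈ 0.710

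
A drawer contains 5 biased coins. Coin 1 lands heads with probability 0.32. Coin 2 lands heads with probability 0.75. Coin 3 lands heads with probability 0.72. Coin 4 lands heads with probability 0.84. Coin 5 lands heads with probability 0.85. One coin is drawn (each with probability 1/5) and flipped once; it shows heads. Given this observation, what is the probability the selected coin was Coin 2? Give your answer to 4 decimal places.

Posterior probability ≈ 0.2155

P(heads|C1) = 0.32; P(heads|C2) = 0.75; P(heads|C3) = 0.72; P(heads|C4) = 0.84; P(heads|C5) = 0.85.
Prior × likelihood for each source: 0.2·0.32=0.06400, 0.2·0.75=0.1500, 0.2·0.72=0.1440, 0.2·0.84=0.1680, 0.2·0.85=0.1700. Summing gives P(heads) = 0.69600.
P(Coin 2 | heads) = 0.1500 / 0.69600 = 0.2155.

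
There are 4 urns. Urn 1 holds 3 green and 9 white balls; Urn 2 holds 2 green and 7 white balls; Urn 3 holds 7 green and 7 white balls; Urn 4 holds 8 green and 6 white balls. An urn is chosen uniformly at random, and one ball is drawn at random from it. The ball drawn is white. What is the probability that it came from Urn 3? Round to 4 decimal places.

Tabulate prior·likelihood by source: [1] prior 0.25, lik 0.75, product 0.1875; [2] prior 0.25, lik 0.7778, product 0.1944; [3] prior 0.25, lik 0.5, product 0.1250; [4] prior 0.25, lik 0.4286, product 0.1071.
Normalizing constant = 0.61409; the posterior for Urn 3 is its product over the sum, 0.1250/0.61409 = 0.2036.

Posterior probability ≈ 0.2036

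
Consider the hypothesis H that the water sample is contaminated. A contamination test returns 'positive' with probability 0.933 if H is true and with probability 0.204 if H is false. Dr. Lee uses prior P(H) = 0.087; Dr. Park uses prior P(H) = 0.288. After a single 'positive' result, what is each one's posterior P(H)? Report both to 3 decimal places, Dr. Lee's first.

Dr. Lee: 0.304; Dr. Park: 0.649

P('+'|H) = 0.933, P('+'|¬H) = 0.204.
Dr. Lee: numerator 0.933·0.087 = 0.081171; evidence = 0.081171+0.204·0.913 = 0.26742; posterior = 0.304.
Dr. Park: numerator 0.933·0.288 = 0.26870; evidence = 0.26870+0.204·0.712 = 0.41395; posterior = 0.649.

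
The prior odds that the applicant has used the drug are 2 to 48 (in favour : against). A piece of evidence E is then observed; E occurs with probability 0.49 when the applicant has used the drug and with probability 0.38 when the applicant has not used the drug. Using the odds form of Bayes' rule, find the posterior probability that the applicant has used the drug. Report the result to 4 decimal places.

Posterior probability ≈ 0.0510

Prior odds = 2/48 = 0.041667.
Likelihood ratio for E = 0.49/0.38 = 1.2895.
Posterior odds = prior odds × LR = 0.053728.
Posterior probability = odds/(1+odds) = 0.053728/1.0537 = 0.0510.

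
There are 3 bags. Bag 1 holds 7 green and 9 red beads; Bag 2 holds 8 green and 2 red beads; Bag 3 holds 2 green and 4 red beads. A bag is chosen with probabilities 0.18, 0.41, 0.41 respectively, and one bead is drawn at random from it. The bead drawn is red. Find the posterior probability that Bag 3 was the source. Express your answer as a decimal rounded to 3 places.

Posterior probability ≈ 0.599

Tabulate prior·likelihood by source: [1] prior 0.18, lik 0.5625, product 0.1012; [2] prior 0.41, lik 0.2, product 0.08200; [3] prior 0.41, lik 0.6667, product 0.2733.
Normalizing constant = 0.45658; the posterior for Bag 3 is its product over the sum, 0.2733/0.45658 = 0.599.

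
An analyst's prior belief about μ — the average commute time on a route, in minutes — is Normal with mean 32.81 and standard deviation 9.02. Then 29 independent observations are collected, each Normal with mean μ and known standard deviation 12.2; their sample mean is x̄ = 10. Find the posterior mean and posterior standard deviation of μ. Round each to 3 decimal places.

With known σ, the Normal prior is conjugate. Weight on the data is w = (n/σ²)/(n/σ² + 1/τ₀²) = 0.194840/(0.194840+0.0122910) = 0.94066.
Posterior mean = w·x̄ + (1−w)·μ₀ = 0.94066·10 + 0.059339·32.81 = 11.354. Posterior variance = 1/(0.194840+0.0122910) = 4.82786, so SD = 2.197.

Posterior mean ≈ 11.354; posterior SD ≈ 2.197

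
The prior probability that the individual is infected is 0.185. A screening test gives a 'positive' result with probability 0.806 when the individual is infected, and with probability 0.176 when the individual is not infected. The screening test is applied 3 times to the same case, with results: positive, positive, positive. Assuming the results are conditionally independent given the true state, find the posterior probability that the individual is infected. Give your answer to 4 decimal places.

Let H be the event that the individual is infected; start with P(H) = 0.185. P('positive'|H) = 0.806, P('positive'|¬H) = 0.176.
Update on result 1 ('positive'): P(H) ← 0.806·0.1850 / (0.806·0.1850 + 0.176·0.8150) = 0.14911/0.29255 = 0.5097.
Update on result 2 ('positive'): P(H) ← 0.806·0.5097 / (0.806·0.5097 + 0.176·0.4903) = 0.41081/0.49711 = 0.8264.
Update on result 3 ('positive'): P(H) ← 0.806·0.8264 / (0.806·0.8264 + 0.176·0.1736) = 0.66608/0.69664 = 0.9561.

Posterior P(H) ≈ 0.9561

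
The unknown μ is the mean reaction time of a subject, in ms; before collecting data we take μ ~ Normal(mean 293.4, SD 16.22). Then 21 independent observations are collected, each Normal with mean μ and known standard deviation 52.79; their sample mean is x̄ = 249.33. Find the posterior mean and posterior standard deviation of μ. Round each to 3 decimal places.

Posterior mean ≈ 264.106; posterior SD ≈ 9.392

With known σ, the Normal prior is conjugate. Weight on the data is w = (n/σ²)/(n/σ² + 1/τ₀²) = 0.00753557/(0.00753557+0.00380100) = 0.66471.
Posterior mean = w·x̄ + (1−w)·μ₀ = 0.66471·249.33 + 0.33529·293.4 = 264.106. Posterior variance = 1/(0.00753557+0.00380100) = 88.2101, so SD = 9.392.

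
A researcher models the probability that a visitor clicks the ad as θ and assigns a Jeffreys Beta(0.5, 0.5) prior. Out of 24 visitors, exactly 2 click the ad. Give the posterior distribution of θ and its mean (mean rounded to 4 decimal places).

Posterior: Beta(2.5, 22.5); mean ≈ 0.1000

The binomial likelihood is conjugate to the Beta prior: with 2 successes and 22 failures, the posterior is Beta(0.5+2, 0.5+22) = Beta(2.5, 22.5).
E[θ | data] = 2.5/(2.5+22.5) = 0.1000.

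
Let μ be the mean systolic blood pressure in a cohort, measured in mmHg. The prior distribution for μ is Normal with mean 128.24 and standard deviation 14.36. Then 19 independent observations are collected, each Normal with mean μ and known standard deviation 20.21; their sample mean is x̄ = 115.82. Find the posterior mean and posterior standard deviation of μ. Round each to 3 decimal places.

Prior precision 1/τ₀² = 1/14.36² = 0.00484943; data precision n/σ² = 19/20.21² = 0.0465180.
Posterior precision = 0.00484943 + 0.0465180 = 0.0513674, giving posterior SD = 1/√0.0513674 = 4.412.
Posterior mean = (0.00484943·128.24 + 0.0465180·115.82) / 0.0513674 = 116.993.

Posterior mean ≈ 116.993; posterior SD ≈ 4.412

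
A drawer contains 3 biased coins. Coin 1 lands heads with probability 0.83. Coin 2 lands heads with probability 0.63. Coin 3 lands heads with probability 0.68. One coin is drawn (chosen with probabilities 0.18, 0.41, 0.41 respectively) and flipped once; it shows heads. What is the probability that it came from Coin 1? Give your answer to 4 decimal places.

Posterior probability ≈ 0.2176

P(heads|C1) = 0.83; P(heads|C2) = 0.63; P(heads|C3) = 0.68.
Prior × likelihood for each source: 0.18·0.83=0.1494, 0.41·0.63=0.2583, 0.41·0.68=0.2788. Summing gives P(heads) = 0.68650.
P(Coin 1 | heads) = 0.1494 / 0.68650 = 0.2176.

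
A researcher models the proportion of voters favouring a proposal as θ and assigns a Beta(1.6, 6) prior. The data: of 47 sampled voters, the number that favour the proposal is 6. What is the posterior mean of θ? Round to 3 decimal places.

The binomial likelihood is conjugate to the Beta prior: with 6 successes and 41 failures, the posterior is Beta(1.6+6, 6+41) = Beta(7.6, 47).
E[θ | data] = 7.6/(7.6+47) = 0.139.

Posterior mean ≈ 0.139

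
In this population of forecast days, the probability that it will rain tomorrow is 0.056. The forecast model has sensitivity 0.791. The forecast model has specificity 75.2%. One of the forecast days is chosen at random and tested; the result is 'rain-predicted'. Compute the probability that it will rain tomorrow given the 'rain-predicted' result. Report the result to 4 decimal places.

P(H | E) ≈ 0.1591

Let H be the event that it will rain tomorrow. P(H) = 0.056, so P(¬H) = 0.944. With E the 'rain-predicted' result, P(E|H) = 0.791 and P(E|¬H) = 0.248.
P(E) = 0.791·0.056 + 0.248·0.944 = 0.044296 + 0.23411 = 0.27841.
By Bayes' theorem, P(H|E) = 0.044296 / 0.27841 = 0.1591.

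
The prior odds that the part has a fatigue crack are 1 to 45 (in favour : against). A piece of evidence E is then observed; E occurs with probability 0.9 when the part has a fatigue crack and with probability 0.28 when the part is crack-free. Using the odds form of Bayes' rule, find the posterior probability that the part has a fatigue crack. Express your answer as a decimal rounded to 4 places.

Prior odds = 1/45 = 0.022222. In log-odds, ln(0.022222) = -3.8067.
Add log likelihood ratio: ln(3.2143) = 1.1676.
Posterior log-odds = -2.6391, so posterior odds = exp(-2.6391) = 0.071429. Converting, P(H|E) = 0.071429/1.0714 = 0.0667.

Posterior probability ≈ 0.0667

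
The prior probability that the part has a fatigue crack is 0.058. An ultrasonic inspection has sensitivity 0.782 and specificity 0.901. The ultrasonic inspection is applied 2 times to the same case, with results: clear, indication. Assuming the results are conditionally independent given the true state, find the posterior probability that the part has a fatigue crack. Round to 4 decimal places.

Let H be the event that the part has a fatigue crack; start with P(H) = 0.058. P('indication'|H) = 0.782, P('indication'|¬H) = 0.099.
Update on result 1 ('clear'): P(H) ← 0.218·0.0580 / (0.218·0.0580 + 0.901·0.9420) = 0.012644/0.86139 = 0.0147.
Update on result 2 ('indication'): P(H) ← 0.782·0.0147 / (0.782·0.0147 + 0.099·0.9853) = 0.011479/0.10903 = 0.1053.

Posterior P(H) ≈ 0.1053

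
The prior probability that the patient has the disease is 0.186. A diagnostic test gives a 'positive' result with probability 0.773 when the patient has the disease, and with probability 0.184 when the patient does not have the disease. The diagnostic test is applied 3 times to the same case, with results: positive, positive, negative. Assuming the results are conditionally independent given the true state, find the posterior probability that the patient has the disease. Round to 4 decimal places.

Posterior P(H) ≈ 0.5287

With H the event that the patient has the disease, the joint likelihood of the observed sequence is P(data|H) = 0.773·0.773·0.227 = 0.13564 and P(data|¬H) = 0.184·0.184·0.816 = 0.027626.
Bayes: P(H|data) = 0.186·0.13564 / (0.186·0.13564 + 0.814·0.027626) = 0.025229/0.047717 = 0.5287.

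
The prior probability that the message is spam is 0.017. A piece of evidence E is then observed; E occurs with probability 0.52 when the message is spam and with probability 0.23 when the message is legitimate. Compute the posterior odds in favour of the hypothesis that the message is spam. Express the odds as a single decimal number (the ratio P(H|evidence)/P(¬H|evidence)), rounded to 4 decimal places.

Posterior odds ≈ 0.0391

Prior odds = 0.017/(1−0.017) = 0.017294. In log-odds, ln(0.017294) = -4.0574.
Add log likelihood ratio: ln(2.2609) = 0.81575.
Posterior log-odds = -3.2416, so posterior odds = exp(-3.2416) = 0.039099.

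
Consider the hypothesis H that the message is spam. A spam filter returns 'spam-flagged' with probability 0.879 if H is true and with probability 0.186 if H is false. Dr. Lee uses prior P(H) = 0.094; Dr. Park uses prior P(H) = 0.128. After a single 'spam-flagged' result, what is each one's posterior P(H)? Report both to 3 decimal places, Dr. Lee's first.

Dr. Lee: 0.329; Dr. Park: 0.410

The likelihood ratio for a 'spam-flagged' result is 0.879/0.186 = 4.7258.
Dr. Lee: prior odds 0.094/0.906 = 0.10375; posterior odds 0.49032; posterior probability 0.329.
Dr. Park: prior odds 0.128/0.872 = 0.14679; posterior odds 0.69370; posterior probability 0.410.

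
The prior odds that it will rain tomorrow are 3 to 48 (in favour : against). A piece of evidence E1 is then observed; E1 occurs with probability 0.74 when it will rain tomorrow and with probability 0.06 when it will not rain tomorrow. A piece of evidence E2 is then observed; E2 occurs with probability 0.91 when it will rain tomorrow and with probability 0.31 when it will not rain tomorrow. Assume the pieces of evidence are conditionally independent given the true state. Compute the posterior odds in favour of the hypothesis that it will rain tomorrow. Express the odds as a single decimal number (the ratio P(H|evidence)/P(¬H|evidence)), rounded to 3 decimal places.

Posterior odds ≈ 2.263

Prior odds = 3/48 = 0.062500.
Likelihood ratio for E1 = 0.74/0.06 = 12.333.
Likelihood ratio for E2 = 0.91/0.31 = 2.9355.
Posterior odds = prior odds × LR₁ × LR₂ = 2.2628.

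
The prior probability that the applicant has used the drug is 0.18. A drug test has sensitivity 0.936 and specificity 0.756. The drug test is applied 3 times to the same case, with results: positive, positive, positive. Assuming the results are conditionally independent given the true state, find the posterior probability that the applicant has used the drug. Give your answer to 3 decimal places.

Posterior P(H) ≈ 0.925

With H the event that the applicant has used the drug, the joint likelihood of the observed sequence is P(data|H) = 0.936·0.936·0.936 = 0.82003 and P(data|¬H) = 0.244·0.244·0.244 = 0.014527.
Bayes: P(H|data) = 0.18·0.82003 / (0.18·0.82003 + 0.82·0.014527) = 0.14760/0.15952 = 0.9253.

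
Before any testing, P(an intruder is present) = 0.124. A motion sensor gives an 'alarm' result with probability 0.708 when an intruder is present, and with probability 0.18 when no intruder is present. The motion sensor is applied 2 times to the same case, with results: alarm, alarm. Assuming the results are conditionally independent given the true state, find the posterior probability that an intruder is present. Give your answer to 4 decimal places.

With H the event that an intruder is present, the joint likelihood of the observed sequence is P(data|H) = 0.708·0.708 = 0.50126 and P(data|¬H) = 0.18·0.18 = 0.032400.
Bayes: P(H|data) = 0.124·0.50126 / (0.124·0.50126 + 0.876·0.032400) = 0.062157/0.090539 = 0.6865.

Posterior P(H) ≈ 0.6865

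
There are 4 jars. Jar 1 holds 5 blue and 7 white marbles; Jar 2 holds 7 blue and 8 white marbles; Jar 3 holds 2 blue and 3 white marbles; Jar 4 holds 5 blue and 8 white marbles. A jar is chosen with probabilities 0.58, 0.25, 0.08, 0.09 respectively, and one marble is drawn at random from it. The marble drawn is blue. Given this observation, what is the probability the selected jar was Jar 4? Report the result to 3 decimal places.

Tabulate prior·likelihood by source: [1] prior 0.58, lik 0.4167, product 0.2417; [2] prior 0.25, lik 0.4667, product 0.1167; [3] prior 0.08, lik 0.4, product 0.03200; [4] prior 0.09, lik 0.3846, product 0.03462.
Normalizing constant = 0.42495; the posterior for Jar 4 is its product over the sum, 0.03462/0.42495 = 0.081.

Posterior probability ≈ 0.081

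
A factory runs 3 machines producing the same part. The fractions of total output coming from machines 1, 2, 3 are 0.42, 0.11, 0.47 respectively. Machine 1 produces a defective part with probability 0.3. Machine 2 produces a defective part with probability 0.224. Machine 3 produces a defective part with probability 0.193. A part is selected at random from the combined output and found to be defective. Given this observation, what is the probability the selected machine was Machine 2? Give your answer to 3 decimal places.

Posterior probability ≈ 0.102

Tabulate prior·likelihood by source: [1] prior 0.42, lik 0.3, product 0.1260; [2] prior 0.11, lik 0.224, product 0.02464; [3] prior 0.47, lik 0.193, product 0.09071.
Normalizing constant = 0.24135; the posterior for Machine 2 is its product over the sum, 0.02464/0.24135 = 0.102.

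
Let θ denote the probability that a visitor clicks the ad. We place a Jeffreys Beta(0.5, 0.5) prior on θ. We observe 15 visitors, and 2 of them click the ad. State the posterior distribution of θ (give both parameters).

Posterior: Beta(2.5, 13.5)

Observing 2 successes and 13 failures updates Beta(0.5, 0.5) by adding the success and failure counts to the two shape parameters: α = 0.5+2 = 2.5, β = 0.5+13 = 13.5.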